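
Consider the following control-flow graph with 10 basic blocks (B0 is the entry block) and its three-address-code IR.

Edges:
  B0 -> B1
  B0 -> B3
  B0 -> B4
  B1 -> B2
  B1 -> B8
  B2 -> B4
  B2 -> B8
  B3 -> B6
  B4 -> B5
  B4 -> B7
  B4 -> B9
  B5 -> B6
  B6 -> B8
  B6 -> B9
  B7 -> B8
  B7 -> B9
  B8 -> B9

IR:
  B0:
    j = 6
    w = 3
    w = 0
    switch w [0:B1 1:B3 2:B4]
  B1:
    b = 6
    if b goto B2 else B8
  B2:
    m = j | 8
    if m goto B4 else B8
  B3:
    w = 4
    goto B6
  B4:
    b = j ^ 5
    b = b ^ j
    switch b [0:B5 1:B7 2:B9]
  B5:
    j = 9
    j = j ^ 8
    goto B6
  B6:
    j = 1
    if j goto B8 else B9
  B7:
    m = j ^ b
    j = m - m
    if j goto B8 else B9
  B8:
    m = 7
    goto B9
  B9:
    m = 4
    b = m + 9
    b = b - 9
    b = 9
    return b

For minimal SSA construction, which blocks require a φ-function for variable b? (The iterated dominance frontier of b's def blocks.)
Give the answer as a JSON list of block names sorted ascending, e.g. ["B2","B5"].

Answer: ["B4", "B6", "B8", "B9"]

Working:
idom tree: B1←B0 B2←B1 B3←B0 B4←B0 B5←B4 B6←B0 B7←B4 B8←B0 B9←B0
Join-block Dom:
  B4: preds {B0,B2}: {B0} ∩ {B0,B1,B2} = {B0}; idom=B0
  B6: preds {B3,B5}: {B0,B3} ∩ {B0,B4,B5} = {B0}; idom=B0
  B8: preds {B1,B2,B6,B7}: {B0,B1} ∩ {B0,B1,B2} ∩ {B0,B6} ∩ {B0,B4,B7} = {B0}; idom=B0
  B9: preds {B4,B6,B7,B8}: {B0,B4} ∩ {B0,B6} ∩ {B0,B4,B7} ∩ {B0,B8} = {B0}; idom=B0

DF derivation:
  B4←B0: walk · to B0
  B4←B2: walk B2→B1 to B0
  B6←B3: walk B3 to B0
  B6←B5: walk B5→B4 to B0
  B8←B1: walk B1 to B0
  B8←B2: walk B2→B1 to B0
  B8←B6: walk B6 to B0
  B8←B7: walk B7→B4 to B0
  B9←B4: walk B4 to B0
  B9←B6: walk B6 to B0
  B9←B7: walk B7→B4 to B0
  B9←B8: walk B8 to B0
  B0: DF=∅
  B1: DF={B4,B8}
  B2: DF={B4,B8}
  B3: DF={B6}
  B4: DF={B6,B8,B9}
  B5: DF={B6}
  B6: DF={B8,B9}
  B7: DF={B8,B9}
  B8: DF={B9}
  B9: DF=∅

φ for b: defs {B1,B4,B9}
  DF⁺ = {B4,B6,B8,B9}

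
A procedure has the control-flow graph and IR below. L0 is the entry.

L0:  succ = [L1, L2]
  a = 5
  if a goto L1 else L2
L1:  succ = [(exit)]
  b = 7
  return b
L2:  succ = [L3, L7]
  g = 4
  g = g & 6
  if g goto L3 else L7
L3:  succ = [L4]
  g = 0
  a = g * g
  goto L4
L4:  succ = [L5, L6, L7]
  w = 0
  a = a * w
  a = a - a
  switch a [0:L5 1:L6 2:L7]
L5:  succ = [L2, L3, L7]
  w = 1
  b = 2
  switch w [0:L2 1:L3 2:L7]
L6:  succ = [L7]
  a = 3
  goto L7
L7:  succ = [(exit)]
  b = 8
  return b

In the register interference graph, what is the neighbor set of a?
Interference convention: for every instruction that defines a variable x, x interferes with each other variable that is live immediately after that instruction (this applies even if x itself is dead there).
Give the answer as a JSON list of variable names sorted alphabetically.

Answer: ["w"]

Derivation:
Per-block:
  L0: {a} / ∅
  L1: {b} / ∅
  L2: {g} / ∅
  L3: {a,g} / ∅
  L4: {a,w} / {a}
  L5: {b,w} / ∅
  L6: {a} / ∅
  L7: {b} / ∅

Liveness:
  live L0: ∅→∅
  live L1: ∅→∅
  live L2: ∅→∅
  live L3: ∅→{a}
  live L4: {a}→∅
  live L5: ∅→∅
  live L6: ∅→∅
  live L7: ∅→∅

Conflict graph:
  a↔{w}
  b↔{w}
  g↔∅
  w↔{a,b}

N(a) = ["w"]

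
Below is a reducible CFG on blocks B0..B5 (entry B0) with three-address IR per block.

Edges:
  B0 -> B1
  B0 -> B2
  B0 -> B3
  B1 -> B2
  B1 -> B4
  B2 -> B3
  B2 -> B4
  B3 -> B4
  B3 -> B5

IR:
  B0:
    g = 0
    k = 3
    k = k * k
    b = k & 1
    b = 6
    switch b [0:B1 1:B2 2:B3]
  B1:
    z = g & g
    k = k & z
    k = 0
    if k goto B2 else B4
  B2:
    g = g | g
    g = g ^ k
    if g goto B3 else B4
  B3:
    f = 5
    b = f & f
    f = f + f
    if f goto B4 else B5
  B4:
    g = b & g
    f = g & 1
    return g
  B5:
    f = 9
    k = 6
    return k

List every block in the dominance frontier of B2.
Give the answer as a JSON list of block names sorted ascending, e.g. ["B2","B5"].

idom tree: B1←B0 B2←B0 B3←B0 B4←B0 B5←B3
Dom∩ at merges:
  B2: preds {B0,B1}: {B0} ∩ {B0,B1} = {B0}; idom=B0
  B3: preds {B0,B2}: {B0} ∩ {B0,B2} = {B0}; idom=B0
  B4: preds {B1,B2,B3}: {B0,B1} ∩ {B0,B2} ∩ {B0,B3} = {B0}; idom=B0

DF walk-up:
  join B2 pred B0: · stop@B0
  join B2 pred B1: B1 stop@B0
  join B3 pred B0: · stop@B0
  join B3 pred B2: B2 stop@B0
  join B4 pred B1: B1 stop@B0
  join B4 pred B2: B2 stop@B0
  join B4 pred B3: B3 stop@B0
  DF(B0)=∅
  DF(B1)={B2,B4}
  DF(B2)={B3,B4}
  DF(B3)={B4}
  DF(B4)=∅
  DF(B5)=∅

DF(B2) = ["B3", "B4"]

Answer: ["B3", "B4"]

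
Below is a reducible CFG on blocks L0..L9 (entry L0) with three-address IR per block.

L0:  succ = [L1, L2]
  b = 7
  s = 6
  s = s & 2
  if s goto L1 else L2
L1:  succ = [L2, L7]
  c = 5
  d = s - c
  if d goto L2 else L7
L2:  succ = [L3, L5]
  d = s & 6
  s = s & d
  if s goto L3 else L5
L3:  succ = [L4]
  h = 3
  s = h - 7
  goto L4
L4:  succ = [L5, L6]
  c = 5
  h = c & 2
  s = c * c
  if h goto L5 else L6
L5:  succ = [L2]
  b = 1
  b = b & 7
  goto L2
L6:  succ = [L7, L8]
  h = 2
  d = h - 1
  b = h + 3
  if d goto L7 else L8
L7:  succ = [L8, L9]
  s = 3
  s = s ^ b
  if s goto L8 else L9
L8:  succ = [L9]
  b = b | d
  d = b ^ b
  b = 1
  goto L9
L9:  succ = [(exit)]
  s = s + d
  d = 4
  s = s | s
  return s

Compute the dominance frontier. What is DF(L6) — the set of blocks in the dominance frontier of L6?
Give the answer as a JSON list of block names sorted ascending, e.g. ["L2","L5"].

Answer: ["L7", "L8"]

Working:
idom tree: L1←L0 L2←L0 L3←L2 L4←L3 L5←L2 L6←L4 L7←L0 L8←L0 L9←L0
Dom at joins:
  L2: preds {L0,L1,L5}: {L0} ∩ {L0,L1} ∩ {L0,L2,L5} = {L0}; idom=L0
  L5: preds {L2,L4}: {L0,L2} ∩ {L0,L2,L3,L4} = {L0,L2}; idom=L2
  L7: preds {L1,L6}: {L0,L1} ∩ {L0,L2,L3,L4,L6} = {L0}; idom=L0
  L8: preds {L6,L7}: {L0,L2,L3,L4,L6} ∩ {L0,L7} = {L0}; idom=L0
  L9: preds {L7,L8}: {L0,L7} ∩ {L0,L8} = {L0}; idom=L0

DF walk-up:
  join L2 pred L0: · stop@L0
  join L2 pred L1: L1 stop@L0
  join L2 pred L5: L5→L2 stop@L0
  join L5 pred L2: · stop@L2
  join L5 pred L4: L4→L3 stop@L2
  join L7 pred L1: L1 stop@L0
  join L7 pred L6: L6→L4→L3→L2 stop@L0
  join L8 pred L6: L6→L4→L3→L2 stop@L0
  join L8 pred L7: L7 stop@L0
  join L9 pred L7: L7 stop@L0
  join L9 pred L8: L8 stop@L0
  DF(L0)=∅
  DF(L1)={L2,L7}
  DF(L2)={L2,L7,L8}
  DF(L3)={L5,L7,L8}
  DF(L4)={L5,L7,L8}
  DF(L5)={L2}
  DF(L6)={L7,L8}
  DF(L7)={L8,L9}
  DF(L8)={L9}
  DF(L9)=∅

DF(L6) = ["L7", "L8"]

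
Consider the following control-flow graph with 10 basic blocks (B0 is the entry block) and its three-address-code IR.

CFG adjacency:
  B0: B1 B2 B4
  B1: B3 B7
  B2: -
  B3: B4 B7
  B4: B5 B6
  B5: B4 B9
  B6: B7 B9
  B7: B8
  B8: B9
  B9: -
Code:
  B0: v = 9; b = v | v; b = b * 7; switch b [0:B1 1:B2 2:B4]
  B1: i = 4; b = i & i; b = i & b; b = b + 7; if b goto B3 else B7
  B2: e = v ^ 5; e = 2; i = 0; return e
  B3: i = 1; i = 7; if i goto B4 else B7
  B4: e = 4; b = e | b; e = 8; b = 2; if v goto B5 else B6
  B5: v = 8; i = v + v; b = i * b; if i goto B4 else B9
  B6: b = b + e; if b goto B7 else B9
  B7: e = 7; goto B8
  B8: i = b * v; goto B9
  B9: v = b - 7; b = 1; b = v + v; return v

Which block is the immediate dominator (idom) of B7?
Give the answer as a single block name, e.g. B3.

Answer: B0

Working:
idom tree: B1←B0 B2←B0 B3←B1 B4←B0 B5←B4 B6←B4 B7←B0 B8←B7 B9←B0
Join-block Dom:
  B4: preds {B0,B3,B5}: {B0} ∩ {B0,B1,B3} ∩ {B0,B4,B5} = {B0}; idom=B0
  B7: preds {B1,B3,B6}: {B0,B1} ∩ {B0,B1,B3} ∩ {B0,B4,B6} = {B0}; idom=B0
  B9: preds {B5,B6,B8}: {B0,B4,B5} ∩ {B0,B4,B6} ∩ {B0,B7,B8} = {B0}; idom=B0

idom(B7) = B0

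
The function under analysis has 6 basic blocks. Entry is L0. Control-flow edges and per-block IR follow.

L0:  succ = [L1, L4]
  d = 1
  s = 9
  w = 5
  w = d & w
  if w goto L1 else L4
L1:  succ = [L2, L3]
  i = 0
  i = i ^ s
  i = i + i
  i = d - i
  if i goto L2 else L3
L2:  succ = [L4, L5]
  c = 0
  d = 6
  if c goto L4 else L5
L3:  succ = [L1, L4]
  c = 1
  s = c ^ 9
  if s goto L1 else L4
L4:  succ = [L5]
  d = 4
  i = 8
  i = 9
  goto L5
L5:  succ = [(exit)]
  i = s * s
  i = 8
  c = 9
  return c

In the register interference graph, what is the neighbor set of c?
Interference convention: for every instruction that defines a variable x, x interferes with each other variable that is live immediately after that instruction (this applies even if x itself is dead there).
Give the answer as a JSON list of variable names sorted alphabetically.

Answer: ["d", "s"]

Derivation:
Block summaries:
  L0: {d,s,w} / ∅
  L1: {i} / {d,s}
  L2: {c,d} / ∅
  L3: {c,s} / ∅
  L4: {d,i} / ∅
  L5: {c,i} / {s}

Liveness:
  L0: in=∅ out={d,s}
  L1: in={d,s} out={d,s}
  L2: in={s} out={s}
  L3: in={d} out={d,s}
  L4: in={s} out={s}
  L5: in={s} out=∅

Interfere edges:
  c: {d,s}
  d: {c,i,s,w}
  i: {d,s}
  s: {c,d,i,w}
  w: {d,s}

N(c) = ["d", "s"]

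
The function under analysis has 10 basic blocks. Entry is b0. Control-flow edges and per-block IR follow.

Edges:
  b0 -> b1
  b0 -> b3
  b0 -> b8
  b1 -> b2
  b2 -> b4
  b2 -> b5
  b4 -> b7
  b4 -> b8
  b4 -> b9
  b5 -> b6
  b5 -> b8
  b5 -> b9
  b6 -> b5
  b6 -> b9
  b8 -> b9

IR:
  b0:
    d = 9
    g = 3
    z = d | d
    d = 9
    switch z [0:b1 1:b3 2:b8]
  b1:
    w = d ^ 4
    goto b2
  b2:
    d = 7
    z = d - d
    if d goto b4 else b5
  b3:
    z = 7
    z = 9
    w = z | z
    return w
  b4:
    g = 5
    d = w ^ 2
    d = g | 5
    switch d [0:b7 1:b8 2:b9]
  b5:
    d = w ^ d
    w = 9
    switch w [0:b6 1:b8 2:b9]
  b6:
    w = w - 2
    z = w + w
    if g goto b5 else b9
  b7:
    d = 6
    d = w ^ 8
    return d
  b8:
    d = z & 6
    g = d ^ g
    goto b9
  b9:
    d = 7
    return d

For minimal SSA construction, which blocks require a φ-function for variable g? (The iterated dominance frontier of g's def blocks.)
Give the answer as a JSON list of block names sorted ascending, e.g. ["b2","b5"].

idom tree: b1←b0 b2←b1 b3←b0 b4←b2 b5←b2 b6←b5 b7←b4 b8←b0 b9←b0
Dom∩ at merges:
  b5: preds {b2,b6}: {b0,b1,b2} ∩ {b0,b1,b2,b5,b6} = {b0,b1,b2}; idom=b2
  b8: preds {b0,b4,b5}: {b0} ∩ {b0,b1,b2,b4} ∩ {b0,b1,b2,b5} = {b0}; idom=b0
  b9: preds {b4,b5,b6,b8}: {b0,b1,b2,b4} ∩ {b0,b1,b2,b5} ∩ {b0,b1,b2,b5,b6} ∩ {b0,b8} = {b0}; idom=b0

Frontier:
  join b5 pred b2: · stop@b2
  join b5 pred b6: b6→b5 stop@b2
  join b8 pred b0: · stop@b0
  join b8 pred b4: b4→b2→b1 stop@b0
  join b8 pred b5: b5→b2→b1 stop@b0
  join b9 pred b4: b4→b2→b1 stop@b0
  join b9 pred b5: b5→b2→b1 stop@b0
  join b9 pred b6: b6→b5→b2→b1 stop@b0
  join b9 pred b8: b8 stop@b0
  b0: DF=∅
  b1: DF={b8,b9}
  b2: DF={b8,b9}
  b3: DF=∅
  b4: DF={b8,b9}
  b5: DF={b5,b8,b9}
  b6: DF={b5,b9}
  b7: DF=∅
  b8: DF={b9}
  b9: DF=∅

φ for g: defs {b0,b4,b8}
  DF⁺ = {b8,b9}

Answer: ["b8", "b9"]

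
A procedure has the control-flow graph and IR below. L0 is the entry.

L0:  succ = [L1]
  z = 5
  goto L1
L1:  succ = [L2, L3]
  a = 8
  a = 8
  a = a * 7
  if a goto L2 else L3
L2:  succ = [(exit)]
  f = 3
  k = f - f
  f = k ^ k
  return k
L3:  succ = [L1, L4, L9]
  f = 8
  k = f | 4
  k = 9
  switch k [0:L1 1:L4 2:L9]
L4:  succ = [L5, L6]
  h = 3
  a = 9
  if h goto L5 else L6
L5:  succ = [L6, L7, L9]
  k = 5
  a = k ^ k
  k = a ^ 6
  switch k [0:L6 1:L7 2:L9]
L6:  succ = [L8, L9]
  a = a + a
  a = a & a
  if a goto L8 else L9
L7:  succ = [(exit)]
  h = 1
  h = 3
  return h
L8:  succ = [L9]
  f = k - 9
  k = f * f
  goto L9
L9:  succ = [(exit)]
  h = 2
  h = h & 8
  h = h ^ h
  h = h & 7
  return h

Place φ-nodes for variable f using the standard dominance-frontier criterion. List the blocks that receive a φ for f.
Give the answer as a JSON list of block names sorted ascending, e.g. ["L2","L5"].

idom tree: L1←L0 L2←L1 L3←L1 L4←L3 L5←L4 L6←L4 L7←L5 L8←L6 L9←L3
Dom at joins:
  L1: preds {L0,L3}: {L0} ∩ {L0,L1,L3} = {L0}; idom=L0
  L6: preds {L4,L5}: {L0,L1,L3,L4} ∩ {L0,L1,L3,L4,L5} = {L0,L1,L3,L4}; idom=L4
  L9: preds {L3,L5,L6,L8}: {L0,L1,L3} ∩ {L0,L1,L3,L4,L5} ∩ {L0,L1,L3,L4,L6} ∩ {L0,L1,L3,L4,L6,L8} = {L0,L1,L3}; idom=L3

DF derivation:
  L1←L0: walk · to L0
  L1←L3: walk L3→L1 to L0
  L6←L4: walk · to L4
  L6←L5: walk L5 to L4
  L9←L3: walk · to L3
  L9←L5: walk L5→L4 to L3
  L9←L6: walk L6→L4 to L3
  L9←L8: walk L8→L6→L4 to L3
  L0 → ∅
  L1 → {L1}
  L2 → ∅
  L3 → {L1}
  L4 → {L9}
  L5 → {L6,L9}
  L6 → {L9}
  L7 → ∅
  L8 → {L9}
  L9 → ∅

φ for f: defs {L2,L3,L8}
  DF⁺ = {L1,L9}

Answer: ["L1", "L9"]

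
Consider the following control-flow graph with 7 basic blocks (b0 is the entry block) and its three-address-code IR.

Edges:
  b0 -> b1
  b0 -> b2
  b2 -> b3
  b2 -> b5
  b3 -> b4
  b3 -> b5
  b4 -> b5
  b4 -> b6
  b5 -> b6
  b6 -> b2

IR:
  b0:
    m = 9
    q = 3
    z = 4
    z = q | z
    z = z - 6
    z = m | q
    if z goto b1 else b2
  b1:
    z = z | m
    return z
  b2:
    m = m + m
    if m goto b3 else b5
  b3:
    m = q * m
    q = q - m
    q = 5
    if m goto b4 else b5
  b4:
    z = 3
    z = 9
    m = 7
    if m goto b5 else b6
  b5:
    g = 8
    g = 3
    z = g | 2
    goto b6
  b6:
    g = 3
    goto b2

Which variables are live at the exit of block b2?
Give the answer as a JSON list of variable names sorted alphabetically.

def/use:
  b0: def={m,q,z} ue=∅
  b1: def={z} ue={m,z}
  b2: def={m} ue={m}
  b3: def={m,q} ue={m,q}
  b4: def={m,z} ue=∅
  b5: def={g,z} ue=∅
  b6: def={g} ue=∅

Backward fixpoint:
  b0: in=∅ out={m,q,z}
  b1: in={m,z} out=∅
  b2: in={m,q} out={m,q}
  b3: in={m,q} out={m,q}
  b4: in={q} out={m,q}
  b5: in={m,q} out={m,q}
  b6: in={m,q} out={m,q}

live-out(b2) = ["m", "q"]

Answer: ["m", "q"]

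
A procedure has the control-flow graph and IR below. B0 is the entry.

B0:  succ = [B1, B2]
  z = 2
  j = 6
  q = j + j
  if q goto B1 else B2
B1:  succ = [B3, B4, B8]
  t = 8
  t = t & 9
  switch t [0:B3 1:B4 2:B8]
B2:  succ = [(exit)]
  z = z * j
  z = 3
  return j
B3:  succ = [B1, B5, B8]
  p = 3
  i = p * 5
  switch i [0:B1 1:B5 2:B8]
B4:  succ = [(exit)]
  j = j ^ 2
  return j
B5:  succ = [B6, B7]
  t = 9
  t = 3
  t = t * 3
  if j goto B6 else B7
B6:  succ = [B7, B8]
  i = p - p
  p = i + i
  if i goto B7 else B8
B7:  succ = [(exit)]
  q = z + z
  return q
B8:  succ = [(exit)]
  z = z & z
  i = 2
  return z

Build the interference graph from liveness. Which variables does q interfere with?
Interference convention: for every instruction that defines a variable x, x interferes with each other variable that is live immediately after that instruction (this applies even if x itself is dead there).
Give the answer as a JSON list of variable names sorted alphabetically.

Answer: ["j", "z"]

Analysis:
Block summaries:
  B0 def {j,q,z} use ∅
  B1 def {t} use ∅
  B2 def {z} use {j,z}
  B3 def {i,p} use ∅
  B4 def {j} use {j}
  B5 def {t} use {j}
  B6 def {i,p} use {p}
  B7 def {q} use {z}
  B8 def {i,z} use {z}

Liveness:
  live B0: ∅→{j,z}
  live B1: {j,z}→{j,z}
  live B2: {j,z}→∅
  live B3: {j,z}→{j,p,z}
  live B4: {j}→∅
  live B5: {j,p,z}→{p,z}
  live B6: {p,z}→{z}
  live B7: {z}→∅
  live B8: {z}→∅

Conflict graph:
  i: {j,p,z}
  j: {i,p,q,t,z}
  p: {i,j,t,z}
  q: {j,z}
  t: {j,p,z}
  z: {i,j,p,q,t}

N(q) = ["j", "z"]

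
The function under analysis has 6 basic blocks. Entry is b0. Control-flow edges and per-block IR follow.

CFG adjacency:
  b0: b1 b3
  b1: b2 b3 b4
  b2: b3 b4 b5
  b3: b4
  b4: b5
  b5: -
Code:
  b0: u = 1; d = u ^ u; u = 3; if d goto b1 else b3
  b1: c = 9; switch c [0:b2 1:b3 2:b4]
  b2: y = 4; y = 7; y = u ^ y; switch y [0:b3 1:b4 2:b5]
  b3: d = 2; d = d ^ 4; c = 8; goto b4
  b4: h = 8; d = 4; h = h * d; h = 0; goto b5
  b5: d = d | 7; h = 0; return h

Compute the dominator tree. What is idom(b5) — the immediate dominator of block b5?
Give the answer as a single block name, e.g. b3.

Answer: b0

Working:
idom tree: b1←b0 b2←b1 b3←b0 b4←b0 b5←b0
Join-block Dom:
  b3: preds {b0,b1,b2}: {b0} ∩ {b0,b1} ∩ {b0,b1,b2} = {b0}; idom=b0
  b4: preds {b1,b2,b3}: {b0,b1} ∩ {b0,b1,b2} ∩ {b0,b3} = {b0}; idom=b0
  b5: preds {b2,b4}: {b0,b1,b2} ∩ {b0,b4} = {b0}; idom=b0

idom(b5) = b0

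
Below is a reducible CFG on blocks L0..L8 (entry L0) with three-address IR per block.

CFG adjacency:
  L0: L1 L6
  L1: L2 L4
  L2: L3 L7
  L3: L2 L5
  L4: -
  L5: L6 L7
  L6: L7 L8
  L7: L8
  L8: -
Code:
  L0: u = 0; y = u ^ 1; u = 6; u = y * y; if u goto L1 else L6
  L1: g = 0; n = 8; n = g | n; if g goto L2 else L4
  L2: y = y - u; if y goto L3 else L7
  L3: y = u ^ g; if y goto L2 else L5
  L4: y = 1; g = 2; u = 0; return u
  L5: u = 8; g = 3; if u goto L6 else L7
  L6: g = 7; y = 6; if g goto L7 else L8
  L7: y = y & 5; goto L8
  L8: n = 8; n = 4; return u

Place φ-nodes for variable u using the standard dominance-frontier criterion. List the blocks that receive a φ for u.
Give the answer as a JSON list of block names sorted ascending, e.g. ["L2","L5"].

Answer: ["L6", "L7", "L8"]

Working:
idom tree: L1←L0 L2←L1 L3←L2 L4←L1 L5←L3 L6←L0 L7←L0 L8←L0
Dom∩ at merges:
  L2: preds {L1,L3}: {L0,L1} ∩ {L0,L1,L2,L3} = {L0,L1}; idom=L1
  L6: preds {L0,L5}: {L0} ∩ {L0,L1,L2,L3,L5} = {L0}; idom=L0
  L7: preds {L2,L5,L6}: {L0,L1,L2} ∩ {L0,L1,L2,L3,L5} ∩ {L0,L6} = {L0}; idom=L0
  L8: preds {L6,L7}: {L0,L6} ∩ {L0,L7} = {L0}; idom=L0

DF derivation:
  L2←L1: walk · to L1
  L2←L3: walk L3→L2 to L1
  L6←L0: walk · to L0
  L6←L5: walk L5→L3→L2→L1 to L0
  L7←L2: walk L2→L1 to L0
  L7←L5: walk L5→L3→L2→L1 to L0
  L7←L6: walk L6 to L0
  L8←L6: walk L6 to L0
  L8←L7: walk L7 to L0
  L0: DF=∅
  L1: DF={L6,L7}
  L2: DF={L2,L6,L7}
  L3: DF={L2,L6,L7}
  L4: DF=∅
  L5: DF={L6,L7}
  L6: DF={L7,L8}
  L7: DF={L8}
  L8: DF=∅

φ for u: defs {L0,L4,L5}
  DF⁺ = {L6,L7,L8}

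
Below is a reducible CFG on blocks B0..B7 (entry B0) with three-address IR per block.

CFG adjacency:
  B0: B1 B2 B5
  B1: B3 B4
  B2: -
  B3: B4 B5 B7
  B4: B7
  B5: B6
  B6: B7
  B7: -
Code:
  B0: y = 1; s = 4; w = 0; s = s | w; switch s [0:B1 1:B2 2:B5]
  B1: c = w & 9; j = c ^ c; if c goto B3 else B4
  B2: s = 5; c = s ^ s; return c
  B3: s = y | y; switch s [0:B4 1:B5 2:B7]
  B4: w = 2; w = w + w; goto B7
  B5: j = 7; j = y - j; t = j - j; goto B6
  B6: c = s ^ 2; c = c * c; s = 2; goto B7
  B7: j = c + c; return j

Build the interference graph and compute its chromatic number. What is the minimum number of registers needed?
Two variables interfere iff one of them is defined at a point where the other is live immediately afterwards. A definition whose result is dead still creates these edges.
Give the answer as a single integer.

Per-block:
  B0: def={s,w,y} ue=∅
  B1: def={c,j} ue={w}
  B2: def={c,s} ue=∅
  B3: def={s} ue={y}
  B4: def={w} ue=∅
  B5: def={j,t} ue={y}
  B6: def={c,s} ue={s}
  B7: def={j} ue={c}

Live sets:
  B0 li=∅ lo={s,w,y}
  B1 li={w,y} lo={c,y}
  B2 li=∅ lo=∅
  B3 li={c,y} lo={c,s,y}
  B4 li={c} lo={c}
  B5 li={s,y} lo={s}
  B6 li={s} lo={c}
  B7 li={c} lo=∅

Interfere edges:
  c: {j,s,w,y}
  j: {c,s,y}
  s: {c,j,t,w,y}
  t: {s}
  w: {c,s,y}
  y: {c,j,s,w}

Colouring:
  {c,j,s,y} pairwise interfere (4-clique) ⇒ χ ≥ 4
  4-colouring: R0={s}  R1={c,t}  R2={y}  R3={j,w}
  χ = 4

Answer: 4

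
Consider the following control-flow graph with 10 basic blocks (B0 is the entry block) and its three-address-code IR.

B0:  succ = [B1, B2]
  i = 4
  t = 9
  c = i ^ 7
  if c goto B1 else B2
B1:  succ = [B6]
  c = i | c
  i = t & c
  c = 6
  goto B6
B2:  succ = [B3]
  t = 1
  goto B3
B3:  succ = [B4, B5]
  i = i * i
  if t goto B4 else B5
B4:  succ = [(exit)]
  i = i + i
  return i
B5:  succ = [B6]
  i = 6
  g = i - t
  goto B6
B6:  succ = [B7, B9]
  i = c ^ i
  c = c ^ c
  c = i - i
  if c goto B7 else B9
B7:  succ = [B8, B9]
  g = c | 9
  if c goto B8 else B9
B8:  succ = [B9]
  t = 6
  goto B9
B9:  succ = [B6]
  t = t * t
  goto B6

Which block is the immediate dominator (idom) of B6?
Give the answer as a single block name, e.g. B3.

idom tree: B1←B0 B2←B0 B3←B2 B4←B3 B5←B3 B6←B0 B7←B6 B8←B7 B9←B6
Dom at joins:
  B6: preds {B1,B5,B9}: {B0,B1} ∩ {B0,B2,B3,B5} ∩ {B0,B6,B9} = {B0}; idom=B0
  B9: preds {B6,B7,B8}: {B0,B6} ∩ {B0,B6,B7} ∩ {B0,B6,B7,B8} = {B0,B6}; idom=B6

idom(B6) = B0

Answer: B0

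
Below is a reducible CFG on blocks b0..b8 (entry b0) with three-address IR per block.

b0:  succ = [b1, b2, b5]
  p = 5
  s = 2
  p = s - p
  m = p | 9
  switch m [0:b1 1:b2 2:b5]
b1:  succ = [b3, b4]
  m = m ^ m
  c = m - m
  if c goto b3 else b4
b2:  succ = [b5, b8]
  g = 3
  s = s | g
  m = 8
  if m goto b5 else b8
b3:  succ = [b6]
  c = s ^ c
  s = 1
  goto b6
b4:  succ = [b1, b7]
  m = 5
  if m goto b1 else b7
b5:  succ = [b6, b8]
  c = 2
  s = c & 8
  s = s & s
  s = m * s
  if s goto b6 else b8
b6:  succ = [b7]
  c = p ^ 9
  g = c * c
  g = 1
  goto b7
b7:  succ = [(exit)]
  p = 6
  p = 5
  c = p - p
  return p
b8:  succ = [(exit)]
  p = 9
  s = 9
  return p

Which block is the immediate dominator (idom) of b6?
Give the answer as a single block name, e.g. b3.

Answer: b0

Analysis:
idom tree: b1←b0 b2←b0 b3←b1 b4←b1 b5←b0 b6←b0 b7←b0 b8←b0
Join-block Dom:
  b1: preds {b0,b4}: {b0} ∩ {b0,b1,b4} = {b0}; idom=b0
  b5: preds {b0,b2}: {b0} ∩ {b0,b2} = {b0}; idom=b0
  b6: preds {b3,b5}: {b0,b1,b3} ∩ {b0,b5} = {b0}; idom=b0
  b7: preds {b4,b6}: {b0,b1,b4} ∩ {b0,b6} = {b0}; idom=b0
  b8: preds {b2,b5}: {b0,b2} ∩ {b0,b5} = {b0}; idom=b0

idom(b6) = b0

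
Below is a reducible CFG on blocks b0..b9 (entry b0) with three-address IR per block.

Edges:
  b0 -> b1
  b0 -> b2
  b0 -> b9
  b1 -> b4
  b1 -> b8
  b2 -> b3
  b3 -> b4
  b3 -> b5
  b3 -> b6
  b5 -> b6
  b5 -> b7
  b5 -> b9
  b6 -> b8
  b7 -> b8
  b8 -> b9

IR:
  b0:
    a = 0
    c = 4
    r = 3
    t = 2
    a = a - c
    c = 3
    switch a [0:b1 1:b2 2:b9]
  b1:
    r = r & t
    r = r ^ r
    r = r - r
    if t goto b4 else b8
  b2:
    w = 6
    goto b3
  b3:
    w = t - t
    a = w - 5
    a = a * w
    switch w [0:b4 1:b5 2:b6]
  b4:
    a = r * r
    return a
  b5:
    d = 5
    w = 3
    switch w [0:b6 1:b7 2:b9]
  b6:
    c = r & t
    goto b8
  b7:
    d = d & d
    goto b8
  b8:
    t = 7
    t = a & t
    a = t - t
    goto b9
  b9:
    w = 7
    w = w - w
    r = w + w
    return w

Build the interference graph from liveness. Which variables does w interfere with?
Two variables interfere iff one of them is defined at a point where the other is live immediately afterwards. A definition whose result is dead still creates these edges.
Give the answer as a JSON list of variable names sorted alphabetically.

Answer: ["a", "d", "r", "t"]

Analysis:
def/use:
  b0: def={a,c,r,t} ue=∅
  b1: def={r} ue={r,t}
  b2: def={w} ue=∅
  b3: def={a,w} ue={t}
  b4: def={a} ue={r}
  b5: def={d,w} ue=∅
  b6: def={c} ue={r,t}
  b7: def={d} ue={d}
  b8: def={a,t} ue={a}
  b9: def={r,w} ue=∅

Liveness:
  b0: in=∅ out={a,r,t}
  b1: in={a,r,t} out={a,r}
  b2: in={r,t} out={r,t}
  b3: in={r,t} out={a,r,t}
  b4: in={r} out=∅
  b5: in={a,r,t} out={a,d,r,t}
  b6: in={a,r,t} out={a}
  b7: in={a,d} out={a}
  b8: in={a} out=∅
  b9: in=∅ out=∅

Interference:
  a: {c,d,r,t,w}
  c: {a,r,t}
  d: {a,r,t,w}
  r: {a,c,d,t,w}
  t: {a,c,d,r,w}
  w: {a,d,r,t}

N(w) = ["a", "d", "r", "t"]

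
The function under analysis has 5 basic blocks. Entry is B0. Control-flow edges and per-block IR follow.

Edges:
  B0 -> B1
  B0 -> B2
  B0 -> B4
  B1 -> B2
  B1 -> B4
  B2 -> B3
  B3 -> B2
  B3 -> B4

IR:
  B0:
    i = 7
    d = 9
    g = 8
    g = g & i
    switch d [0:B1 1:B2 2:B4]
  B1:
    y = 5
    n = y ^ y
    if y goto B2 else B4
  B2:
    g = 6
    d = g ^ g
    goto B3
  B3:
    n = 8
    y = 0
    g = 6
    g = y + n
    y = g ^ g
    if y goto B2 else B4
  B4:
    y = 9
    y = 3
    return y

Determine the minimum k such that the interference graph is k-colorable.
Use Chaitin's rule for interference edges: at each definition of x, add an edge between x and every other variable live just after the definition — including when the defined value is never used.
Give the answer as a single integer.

Answer: 3

Derivation:
Per-block:
  B0 def {d,g,i} use ∅
  B1 def {n,y} use ∅
  B2 def {d,g} use ∅
  B3 def {g,n,y} use ∅
  B4 def {y} use ∅

Live sets:
  B0 li=∅ lo=∅
  B1 li=∅ lo=∅
  B2 li=∅ lo=∅
  B3 li=∅ lo=∅
  B4 li=∅ lo=∅

Interference:
  d: {g,i}
  g: {d,i,n,y}
  i: {d,g}
  n: {g,y}
  y: {g,n}

Chromatic number:
  {d,g,i} pairwise interfere (3-clique) ⇒ χ ≥ 3
  3-colouring: R0={g}  R1={d,n}  R2={i,y}
  χ = 3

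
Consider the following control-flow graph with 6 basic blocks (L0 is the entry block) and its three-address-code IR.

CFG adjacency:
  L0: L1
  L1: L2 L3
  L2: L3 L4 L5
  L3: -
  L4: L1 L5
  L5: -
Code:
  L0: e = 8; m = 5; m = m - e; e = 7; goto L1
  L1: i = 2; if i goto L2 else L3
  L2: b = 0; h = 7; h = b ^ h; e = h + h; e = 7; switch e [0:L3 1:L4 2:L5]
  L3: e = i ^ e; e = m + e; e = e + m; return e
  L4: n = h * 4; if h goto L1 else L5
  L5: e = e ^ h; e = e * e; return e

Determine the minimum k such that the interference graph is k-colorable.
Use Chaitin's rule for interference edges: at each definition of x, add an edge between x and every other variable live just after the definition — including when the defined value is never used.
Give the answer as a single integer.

Answer: 4

Derivation:
Block summaries:
  L0: def={e,m} ue=∅
  L1: def={i} ue=∅
  L2: def={b,e,h} ue=∅
  L3: def={e} ue={e,i,m}
  L4: def={n} ue={h}
  L5: def={e} ue={e,h}

Liveness:
  L0 li=∅ lo={e,m}
  L1 li={e,m} lo={e,i,m}
  L2 li={i,m} lo={e,h,i,m}
  L3 li={e,i,m} lo=∅
  L4 li={e,h,m} lo={e,h,m}
  L5 li={e,h} lo=∅

Interfere edges:
  b — {h,i,m}
  e — {h,i,m,n}
  h — {b,e,i,m,n}
  i — {b,e,h,m}
  m — {b,e,h,i,n}
  n — {e,h,m}

Chromatic number:
  clique {b,h,i,m} ⇒ need ≥ 4
  4-colouring: r0={h}  r1={m}  r2={b,e}  r3={i,n}
  χ = 4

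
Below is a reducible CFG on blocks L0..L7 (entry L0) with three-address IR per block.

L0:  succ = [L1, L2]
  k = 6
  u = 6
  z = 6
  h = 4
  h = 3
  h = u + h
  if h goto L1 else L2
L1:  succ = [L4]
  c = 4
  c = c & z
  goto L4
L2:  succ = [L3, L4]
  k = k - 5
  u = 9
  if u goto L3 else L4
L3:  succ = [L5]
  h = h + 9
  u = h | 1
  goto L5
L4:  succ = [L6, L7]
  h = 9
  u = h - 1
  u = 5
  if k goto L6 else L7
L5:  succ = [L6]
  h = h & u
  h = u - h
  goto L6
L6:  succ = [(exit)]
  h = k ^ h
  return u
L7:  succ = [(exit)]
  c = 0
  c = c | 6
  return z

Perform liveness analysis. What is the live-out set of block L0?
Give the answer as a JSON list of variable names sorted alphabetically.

Answer: ["h", "k", "z"]

Analysis:
Block summaries:
  L0: def={h,k,u,z} ue=∅
  L1: def={c} ue={z}
  L2: def={k,u} ue={k}
  L3: def={h,u} ue={h}
  L4: def={h,u} ue={k}
  L5: def={h} ue={h,u}
  L6: def={h} ue={h,k,u}
  L7: def={c} ue={z}

Live sets:
  L0 li=∅ lo={h,k,z}
  L1 li={k,z} lo={k,z}
  L2 li={h,k,z} lo={h,k,z}
  L3 li={h,k} lo={h,k,u}
  L4 li={k,z} lo={h,k,u,z}
  L5 li={h,k,u} lo={h,k,u}
  L6 li={h,k,u} lo=∅
  L7 li={z} lo=∅

live-out(L0) = ["h", "k", "z"]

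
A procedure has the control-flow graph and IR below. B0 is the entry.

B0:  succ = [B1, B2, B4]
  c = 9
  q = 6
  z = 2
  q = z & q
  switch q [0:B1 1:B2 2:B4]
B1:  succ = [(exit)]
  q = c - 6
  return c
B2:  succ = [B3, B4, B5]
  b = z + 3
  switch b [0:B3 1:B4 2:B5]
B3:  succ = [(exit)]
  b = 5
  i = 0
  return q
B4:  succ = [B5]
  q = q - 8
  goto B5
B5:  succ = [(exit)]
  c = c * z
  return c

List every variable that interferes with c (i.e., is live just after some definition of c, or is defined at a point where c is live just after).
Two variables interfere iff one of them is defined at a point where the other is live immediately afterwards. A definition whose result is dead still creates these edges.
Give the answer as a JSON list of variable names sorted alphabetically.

def/use:
  B0 def {c,q,z} use ∅
  B1 def {q} use {c}
  B2 def {b} use {z}
  B3 def {b,i} use {q}
  B4 def {q} use {q}
  B5 def {c} use {c,z}

Backward fixpoint:
  live B0: ∅→{c,q,z}
  live B1: {c}→∅
  live B2: {c,q,z}→{c,q,z}
  live B3: {q}→∅
  live B4: {c,q,z}→{c,z}
  live B5: {c,z}→∅

Interfere edges:
  b↔{c,q,z}
  c↔{b,q,z}
  i↔{q}
  q↔{b,c,i,z}
  z↔{b,c,q}

N(c) = ["b", "q", "z"]

Answer: ["b", "q", "z"]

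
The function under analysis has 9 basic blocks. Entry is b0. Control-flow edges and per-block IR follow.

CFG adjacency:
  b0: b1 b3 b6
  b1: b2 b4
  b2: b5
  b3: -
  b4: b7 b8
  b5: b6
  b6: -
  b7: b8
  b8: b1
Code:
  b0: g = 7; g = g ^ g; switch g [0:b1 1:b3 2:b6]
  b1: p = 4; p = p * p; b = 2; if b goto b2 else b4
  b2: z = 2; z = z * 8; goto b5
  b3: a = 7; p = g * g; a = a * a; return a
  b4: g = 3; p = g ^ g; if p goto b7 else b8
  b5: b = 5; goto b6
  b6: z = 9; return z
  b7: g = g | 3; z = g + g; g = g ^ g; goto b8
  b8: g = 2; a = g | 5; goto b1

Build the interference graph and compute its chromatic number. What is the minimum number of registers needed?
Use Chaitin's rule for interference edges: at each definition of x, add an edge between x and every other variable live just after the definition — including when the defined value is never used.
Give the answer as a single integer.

def/use:
  b0: def={g} ue=∅
  b1: def={b,p} ue=∅
  b2: def={z} ue=∅
  b3: def={a,p} ue={g}
  b4: def={g,p} ue=∅
  b5: def={b} ue=∅
  b6: def={z} ue=∅
  b7: def={g,z} ue={g}
  b8: def={a,g} ue=∅

Liveness:
  live b0: ∅→{g}
  live b1: ∅→∅
  live b2: ∅→∅
  live b3: {g}→∅
  live b4: ∅→{g}
  live b5: ∅→∅
  live b6: ∅→∅
  live b7: {g}→∅
  live b8: ∅→∅

Interference:
  a: {g,p}
  b: ∅
  g: {a,p,z}
  p: {a,g}
  z: {g}

Chromatic number:
  lower bound: {a,g,p} mutually conflict ⇒ χ ≥ 3
  assign a→r1 b→r0 g→r0 p→r2 z→r1 — no edge inside a register ⇒ χ ≤ 3
  χ = 3

Answer: 3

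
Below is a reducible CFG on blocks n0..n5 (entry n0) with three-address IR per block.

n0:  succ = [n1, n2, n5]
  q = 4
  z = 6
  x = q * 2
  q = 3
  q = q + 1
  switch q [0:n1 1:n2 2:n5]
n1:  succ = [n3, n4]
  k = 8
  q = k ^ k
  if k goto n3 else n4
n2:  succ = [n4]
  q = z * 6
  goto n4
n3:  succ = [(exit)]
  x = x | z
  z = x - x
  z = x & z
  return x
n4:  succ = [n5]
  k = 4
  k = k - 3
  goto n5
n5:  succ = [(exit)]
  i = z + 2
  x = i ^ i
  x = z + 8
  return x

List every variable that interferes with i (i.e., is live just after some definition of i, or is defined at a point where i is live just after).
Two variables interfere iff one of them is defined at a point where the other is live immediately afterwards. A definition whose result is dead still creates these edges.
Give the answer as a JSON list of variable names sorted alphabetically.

Answer: ["z"]

Analysis:
def/use:
  n0 def {q,x,z} use ∅
  n1 def {k,q} use ∅
  n2 def {q} use {z}
  n3 def {x,z} use {x,z}
  n4 def {k} use ∅
  n5 def {i,x} use {z}

Backward fixpoint:
  n0 li=∅ lo={x,z}
  n1 li={x,z} lo={x,z}
  n2 li={z} lo={z}
  n3 li={x,z} lo=∅
  n4 li={z} lo={z}
  n5 li={z} lo=∅

Conflict graph:
  i: {z}
  k: {q,x,z}
  q: {k,x,z}
  x: {k,q,z}
  z: {i,k,q,x}

N(i) = ["z"]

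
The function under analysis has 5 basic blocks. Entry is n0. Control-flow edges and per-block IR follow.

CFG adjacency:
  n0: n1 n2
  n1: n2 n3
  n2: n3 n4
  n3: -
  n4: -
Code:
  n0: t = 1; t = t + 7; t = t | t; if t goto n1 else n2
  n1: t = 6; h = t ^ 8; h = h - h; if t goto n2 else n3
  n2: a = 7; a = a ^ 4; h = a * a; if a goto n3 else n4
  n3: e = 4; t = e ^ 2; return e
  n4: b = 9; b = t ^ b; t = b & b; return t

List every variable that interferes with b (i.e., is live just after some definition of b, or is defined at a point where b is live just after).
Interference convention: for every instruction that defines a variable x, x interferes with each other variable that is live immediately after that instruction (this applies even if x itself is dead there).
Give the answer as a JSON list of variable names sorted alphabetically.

Answer: ["t"]

Derivation:
Per-block:
  n0: def={t} ue=∅
  n1: def={h,t} ue=∅
  n2: def={a,h} ue=∅
  n3: def={e,t} ue=∅
  n4: def={b,t} ue={t}

Liveness:
  n0: in=∅ out={t}
  n1: in=∅ out={t}
  n2: in={t} out={t}
  n3: in=∅ out=∅
  n4: in={t} out=∅

Conflict graph:
  a — {h,t}
  b — {t}
  e — {t}
  h — {a,t}
  t — {a,b,e,h}

N(b) = ["t"]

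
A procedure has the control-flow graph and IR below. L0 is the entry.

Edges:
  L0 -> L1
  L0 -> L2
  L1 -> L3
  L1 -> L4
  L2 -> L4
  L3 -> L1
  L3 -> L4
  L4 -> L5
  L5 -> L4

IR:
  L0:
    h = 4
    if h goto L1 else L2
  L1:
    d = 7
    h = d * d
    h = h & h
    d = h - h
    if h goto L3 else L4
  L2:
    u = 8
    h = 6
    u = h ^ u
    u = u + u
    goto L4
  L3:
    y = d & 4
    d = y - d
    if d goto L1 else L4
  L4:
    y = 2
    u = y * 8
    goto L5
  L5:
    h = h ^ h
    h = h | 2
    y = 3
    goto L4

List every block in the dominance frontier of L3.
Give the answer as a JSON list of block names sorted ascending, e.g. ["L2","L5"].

Answer: ["L1", "L4"]

Analysis:
idom tree: L1←L0 L2←L0 L3←L1 L4←L0 L5←L4
Dom at joins:
  L1: preds {L0,L3}: {L0} ∩ {L0,L1,L3} = {L0}; idom=L0
  L4: preds {L1,L2,L3,L5}: {L0,L1} ∩ {L0,L2} ∩ {L0,L1,L3} ∩ {L0,L4,L5} = {L0}; idom=L0

DF walk-up:
  L1←L0: walk · to L0
  L1←L3: walk L3→L1 to L0
  L4←L1: walk L1 to L0
  L4←L2: walk L2 to L0
  L4←L3: walk L3→L1 to L0
  L4←L5: walk L5→L4 to L0
  L0 → ∅
  L1 → {L1,L4}
  L2 → {L4}
  L3 → {L1,L4}
  L4 → {L4}
  L5 → {L4}

DF(L3) = ["L1", "L4"]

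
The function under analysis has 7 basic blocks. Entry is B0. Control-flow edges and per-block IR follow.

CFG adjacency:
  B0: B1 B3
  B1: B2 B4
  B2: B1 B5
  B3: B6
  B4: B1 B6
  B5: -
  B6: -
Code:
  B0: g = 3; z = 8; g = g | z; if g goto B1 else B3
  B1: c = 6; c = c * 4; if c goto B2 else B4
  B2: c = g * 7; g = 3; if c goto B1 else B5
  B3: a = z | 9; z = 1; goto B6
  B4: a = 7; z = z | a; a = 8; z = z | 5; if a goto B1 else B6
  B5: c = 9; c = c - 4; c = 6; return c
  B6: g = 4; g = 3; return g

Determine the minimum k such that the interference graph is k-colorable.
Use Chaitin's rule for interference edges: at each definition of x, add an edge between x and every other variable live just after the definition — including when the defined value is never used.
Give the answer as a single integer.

Block summaries:
  B0: def={g,z} ue=∅
  B1: def={c} ue=∅
  B2: def={c,g} ue={g}
  B3: def={a,z} ue={z}
  B4: def={a,z} ue={z}
  B5: def={c} ue=∅
  B6: def={g} ue=∅

Liveness:
  live B0: ∅→{g,z}
  live B1: {g,z}→{g,z}
  live B2: {g,z}→{g,z}
  live B3: {z}→∅
  live B4: {g,z}→{g,z}
  live B5: ∅→∅
  live B6: ∅→∅

Interfere edges:
  a — {g,z}
  c — {g,z}
  g — {a,c,z}
  z — {a,c,g}

Registers:
  clique {a,g,z} ⇒ need ≥ 3
  assign a→R2 c→R2 g→R0 z→R1 — no edge inside a register ⇒ χ ≤ 3
  χ = 3

Answer: 3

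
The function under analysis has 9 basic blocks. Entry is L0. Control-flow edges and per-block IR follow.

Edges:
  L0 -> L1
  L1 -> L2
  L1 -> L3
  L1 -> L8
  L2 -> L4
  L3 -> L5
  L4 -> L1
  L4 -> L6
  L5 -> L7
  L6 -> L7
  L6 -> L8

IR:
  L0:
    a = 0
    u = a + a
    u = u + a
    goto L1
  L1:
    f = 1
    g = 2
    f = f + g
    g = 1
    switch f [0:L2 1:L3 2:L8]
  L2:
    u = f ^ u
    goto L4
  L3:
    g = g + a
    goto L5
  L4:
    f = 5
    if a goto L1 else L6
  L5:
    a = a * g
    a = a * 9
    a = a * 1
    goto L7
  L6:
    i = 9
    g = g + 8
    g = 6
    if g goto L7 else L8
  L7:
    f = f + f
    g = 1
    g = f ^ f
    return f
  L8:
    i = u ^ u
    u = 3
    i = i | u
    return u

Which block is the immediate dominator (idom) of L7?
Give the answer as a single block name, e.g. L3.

idom tree: L1←L0 L2←L1 L3←L1 L4←L2 L5←L3 L6←L4 L7←L1 L8←L1
Dom at joins:
  L1: preds {L0,L4}: {L0} ∩ {L0,L1,L2,L4} = {L0}; idom=L0
  L7: preds {L5,L6}: {L0,L1,L3,L5} ∩ {L0,L1,L2,L4,L6} = {L0,L1}; idom=L1
  L8: preds {L1,L6}: {L0,L1} ∩ {L0,L1,L2,L4,L6} = {L0,L1}; idom=L1

idom(L7) = L1

Answer: L1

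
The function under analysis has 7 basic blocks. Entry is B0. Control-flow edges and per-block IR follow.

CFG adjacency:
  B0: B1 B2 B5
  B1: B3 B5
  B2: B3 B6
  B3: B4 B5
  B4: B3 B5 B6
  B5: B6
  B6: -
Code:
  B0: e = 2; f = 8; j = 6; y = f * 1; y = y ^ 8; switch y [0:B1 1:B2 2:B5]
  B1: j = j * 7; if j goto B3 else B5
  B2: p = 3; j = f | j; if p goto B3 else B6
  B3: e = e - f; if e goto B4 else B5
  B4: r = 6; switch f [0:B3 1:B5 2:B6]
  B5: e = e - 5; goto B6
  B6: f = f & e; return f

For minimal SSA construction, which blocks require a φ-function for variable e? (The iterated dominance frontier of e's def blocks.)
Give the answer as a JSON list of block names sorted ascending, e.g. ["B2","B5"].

idom tree: B1←B0 B2←B0 B3←B0 B4←B3 B5←B0 B6←B0
Dom∩ at merges:
  B3: preds {B1,B2,B4}: {B0,B1} ∩ {B0,B2} ∩ {B0,B3,B4} = {B0}; idom=B0
  B5: preds {B0,B1,B3,B4}: {B0} ∩ {B0,B1} ∩ {B0,B3} ∩ {B0,B3,B4} = {B0}; idom=B0
  B6: preds {B2,B4,B5}: {B0,B2} ∩ {B0,B3,B4} ∩ {B0,B5} = {B0}; idom=B0

Frontier:
  join B3 pred B1: B1 stop@B0
  join B3 pred B2: B2 stop@B0
  join B3 pred B4: B4→B3 stop@B0
  join B5 pred B0: · stop@B0
  join B5 pred B1: B1 stop@B0
  join B5 pred B3: B3 stop@B0
  join B5 pred B4: B4→B3 stop@B0
  join B6 pred B2: B2 stop@B0
  join B6 pred B4: B4→B3 stop@B0
  join B6 pred B5: B5 stop@B0
  B0 → ∅
  B1 → {B3,B5}
  B2 → {B3,B6}
  B3 → {B3,B5,B6}
  B4 → {B3,B5,B6}
  B5 → {B6}
  B6 → ∅

φ for e: defs {B0,B3,B5}
  DF⁺ = {B3,B5,B6}

Answer: ["B3", "B5", "B6"]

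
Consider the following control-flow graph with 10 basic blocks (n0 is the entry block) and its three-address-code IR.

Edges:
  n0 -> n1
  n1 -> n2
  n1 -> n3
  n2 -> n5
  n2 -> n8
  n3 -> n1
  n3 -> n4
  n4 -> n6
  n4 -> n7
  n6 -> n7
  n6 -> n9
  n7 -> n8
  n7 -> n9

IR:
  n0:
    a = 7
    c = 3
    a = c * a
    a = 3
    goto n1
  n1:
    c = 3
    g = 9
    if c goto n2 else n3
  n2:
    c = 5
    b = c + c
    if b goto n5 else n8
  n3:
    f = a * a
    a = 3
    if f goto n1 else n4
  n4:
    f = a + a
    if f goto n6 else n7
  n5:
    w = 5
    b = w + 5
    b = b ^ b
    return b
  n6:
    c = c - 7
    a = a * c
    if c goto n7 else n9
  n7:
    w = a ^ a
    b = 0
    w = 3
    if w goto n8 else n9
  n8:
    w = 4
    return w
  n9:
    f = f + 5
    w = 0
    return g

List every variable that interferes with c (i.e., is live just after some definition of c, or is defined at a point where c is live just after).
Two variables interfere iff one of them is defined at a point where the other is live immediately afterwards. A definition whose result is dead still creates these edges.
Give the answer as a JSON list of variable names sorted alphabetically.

Answer: ["a", "f", "g"]

Derivation:
Per-block:
  n0: {a,c} / ∅
  n1: {c,g} / ∅
  n2: {b,c} / ∅
  n3: {a,f} / {a}
  n4: {f} / {a}
  n5: {b,w} / ∅
  n6: {a,c} / {a,c}
  n7: {b,w} / {a}
  n8: {w} / ∅
  n9: {f,w} / {f,g}

Backward fixpoint:
  n0 li=∅ lo={a}
  n1 li={a} lo={a,c,g}
  n2 li=∅ lo=∅
  n3 li={a,c,g} lo={a,c,g}
  n4 li={a,c,g} lo={a,c,f,g}
  n5 li=∅ lo=∅
  n6 li={a,c,f,g} lo={a,f,g}
  n7 li={a,f,g} lo={f,g}
  n8 li=∅ lo=∅
  n9 li={f,g} lo=∅

Conflict graph:
  a — {c,f,g}
  b — {f,g}
  c — {a,f,g}
  f — {a,b,c,g,w}
  g — {a,b,c,f,w}
  w — {f,g}

N(c) = ["a", "f", "g"]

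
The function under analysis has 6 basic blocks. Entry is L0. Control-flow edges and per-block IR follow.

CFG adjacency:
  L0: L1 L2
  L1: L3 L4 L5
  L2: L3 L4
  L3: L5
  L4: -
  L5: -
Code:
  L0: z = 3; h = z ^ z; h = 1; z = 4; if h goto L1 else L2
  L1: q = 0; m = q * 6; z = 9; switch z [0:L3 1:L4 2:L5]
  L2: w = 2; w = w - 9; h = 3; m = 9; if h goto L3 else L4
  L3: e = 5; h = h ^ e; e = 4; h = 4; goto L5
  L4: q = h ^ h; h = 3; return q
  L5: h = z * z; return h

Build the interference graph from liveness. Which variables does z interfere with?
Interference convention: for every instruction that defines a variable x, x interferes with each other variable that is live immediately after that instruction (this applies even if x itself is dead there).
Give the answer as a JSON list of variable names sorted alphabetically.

Answer: ["e", "h", "m", "w"]

Analysis:
Per-block:
  L0: def={h,z} ue=∅
  L1: def={m,q,z} ue=∅
  L2: def={h,m,w} ue=∅
  L3: def={e,h} ue={h}
  L4: def={h,q} ue={h}
  L5: def={h} ue={z}

Live sets:
  L0: in=∅ out={h,z}
  L1: in={h} out={h,z}
  L2: in={z} out={h,z}
  L3: in={h,z} out={z}
  L4: in={h} out=∅
  L5: in={z} out=∅

Interference:
  e — {h,z}
  h — {e,m,q,z}
  m — {h,z}
  q — {h}
  w — {z}
  z — {e,h,m,w}

N(z) = ["e", "h", "m", "w"]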